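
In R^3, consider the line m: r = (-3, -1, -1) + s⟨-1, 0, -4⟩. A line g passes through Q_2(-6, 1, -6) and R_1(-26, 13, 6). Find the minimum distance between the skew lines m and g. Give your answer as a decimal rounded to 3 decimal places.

A direction vector for g is R_1 − Q_2 = (-20, 12, 12).
Common perpendicular direction n = (-1, 0, -4) × (-20, 12, 12) = (48, 92, -12).
With w = (-6, 1, -6) − (-3, -1, -1) = (-3, 2, -5), w · n = 100.
Distance = |w · n| / |n| = |100| / √10912 ≈ 0.957.

0.957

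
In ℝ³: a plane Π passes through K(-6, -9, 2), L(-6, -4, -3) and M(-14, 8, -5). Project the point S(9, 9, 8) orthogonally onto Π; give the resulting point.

(-6, -3, -4)

KL = (0, 5, -5), KM = (-8, 17, -7); a normal to Π is KL × KM = (50, 40, 40).
Using K: Π has equation 50x + 40y + 40z = -580.
Foot = S − λn with λ = (n·S − d)/|n|² = (1130 − (-580))/5700 = 3/10.
Foot = (9, 9, 8) − (3/10)·(50, 40, 40) = (-6, -3, -4).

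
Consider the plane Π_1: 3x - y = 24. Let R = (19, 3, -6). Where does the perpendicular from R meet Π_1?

Foot = R − λn with λ = (n·R − d)/|n|² = (54 − 24)/10 = 3.
Foot = (19, 3, -6) − 3·(3, -1, 0) = (10, 6, -6).

(10, 6, -6)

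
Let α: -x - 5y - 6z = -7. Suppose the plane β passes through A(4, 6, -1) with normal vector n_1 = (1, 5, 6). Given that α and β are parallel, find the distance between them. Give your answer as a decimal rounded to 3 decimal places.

2.667

β: n_1·r = n_1·A gives x + 5y + 6z = 28.
Rescale β by 1/(-1): -x - 5y - 6z = -28. Then distance = |-7 − (-28)| / √62 ≈ 2.667.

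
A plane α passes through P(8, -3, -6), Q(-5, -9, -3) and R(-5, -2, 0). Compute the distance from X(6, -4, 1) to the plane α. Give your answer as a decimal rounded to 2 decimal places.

PQ = (-13, -6, 3), PR = (-13, 1, 6); a normal to α is PQ × PR = (-39, 39, -91).
Using P: α has equation -39x + 39y - 91z = 117.
n·X − d = (-39)·(6) + (39)·(-4) + (-91)·(1) − 117 = -598; |n| = √11323.
Distance = |-598| / √11323 = 598/√11323 ≈ 5.62.

5.62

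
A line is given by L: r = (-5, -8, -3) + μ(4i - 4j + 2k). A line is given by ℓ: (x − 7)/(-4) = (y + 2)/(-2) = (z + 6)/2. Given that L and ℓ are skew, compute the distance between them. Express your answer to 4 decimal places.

ℓ has direction (-4, -2, 2) through (7, -2, -6).
Common perpendicular direction n = (4, -4, 2) × (-4, -2, 2) = (-4, -16, -24).
With w = (7, -2, -6) − (-5, -8, -3) = (12, 6, -3), w · n = -72.
Distance = |w · n| / |n| = |-72| / √848 ≈ 2.4725.

2.4725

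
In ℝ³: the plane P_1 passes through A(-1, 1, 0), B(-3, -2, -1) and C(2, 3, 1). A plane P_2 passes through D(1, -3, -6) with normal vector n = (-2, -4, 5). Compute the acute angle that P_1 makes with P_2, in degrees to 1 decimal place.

AB = (-2, -3, -1), AC = (3, 2, 1); a normal to P_1 is AB × AC = (-1, -1, 5).
Using A: P_1 has equation -x - y + 5z = 0.
P_2: n·r = n·D gives -2x - 4y + 5z = -20.
cos θ = |n₁·n₂| / (|n₁||n₂|) = |31| / (√27 · √45).
θ = arccos(0.88935) ≈ 27.2°.

27.2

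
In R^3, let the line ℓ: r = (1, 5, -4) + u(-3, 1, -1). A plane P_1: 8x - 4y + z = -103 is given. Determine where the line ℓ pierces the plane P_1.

(-8, 8, -7)

Substitute r = (1, 5, -4) + t(-3, 1, -1) into the plane: -16 + (-29)t = -103, so t = 3.
Intersection: (1, 5, -4) + 3·(-3, 1, -1) = (-8, 8, -7).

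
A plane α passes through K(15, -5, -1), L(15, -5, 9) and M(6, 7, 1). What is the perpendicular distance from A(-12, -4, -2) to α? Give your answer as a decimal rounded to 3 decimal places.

21.000

KL = (0, 0, 10), KM = (-9, 12, 2); a normal to α is KL × KM = (-120, -90, 0).
Using K: α has equation -120x - 90y = -1350.
n·A − d = (-120)·(-12) + (-90)·(-4) + (0)·(-2) − (-1350) = 3150; |n| = √22500.
Distance = |3150| / √22500 = 3150/√22500 ≈ 21.000.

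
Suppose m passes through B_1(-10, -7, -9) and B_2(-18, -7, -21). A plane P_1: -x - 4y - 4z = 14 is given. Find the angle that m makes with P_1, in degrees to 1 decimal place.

A direction vector for m is B_2 − B_1 = (-8, 0, -12).
sin θ = |n·v| / (|n||v|) = |56| / (√33 · √208) = 0.67593.
θ ≈ 42.5°.

42.5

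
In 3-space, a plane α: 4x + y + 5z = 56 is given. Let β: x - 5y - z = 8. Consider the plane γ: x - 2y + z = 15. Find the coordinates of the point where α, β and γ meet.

(8, -1, 5)

Solving the 3×3 linear system 4x + y + 5z = 56, x - 5y - z = 8, x - 2y + z = 15 (e.g. by elimination or Cramer's rule, determinant = -15) gives (8, -1, 5).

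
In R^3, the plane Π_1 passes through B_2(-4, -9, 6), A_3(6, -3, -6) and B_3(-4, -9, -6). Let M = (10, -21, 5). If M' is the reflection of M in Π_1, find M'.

B_2A_3 = (10, 6, -12), B_2B_3 = (0, 0, -12); a normal to Π_1 is B_2A_3 × B_2B_3 = (-72, 120, 0).
Using B_2: Π_1 has equation -72x + 120y = -792.
λ = (n·M − d)/|n|² = (-3240 − (-792))/19584 = -1/8.
Reflection = M − 2λn = (10, -21, 5) − (-1/4)·(-72, 120, 0) = (-8, 9, 5).

(-8, 9, 5)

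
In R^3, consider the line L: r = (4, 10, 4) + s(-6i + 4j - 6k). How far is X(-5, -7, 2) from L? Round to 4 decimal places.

Taking (4, 10, 4) on L with direction v = (-6, 4, -6): w = X − (4, 10, 4) = (-9, -17, -2), and w × v = (110, -42, -138).
Distance = |w × v| / |v| = √32908 / √88 ≈ 19.3379.

19.3379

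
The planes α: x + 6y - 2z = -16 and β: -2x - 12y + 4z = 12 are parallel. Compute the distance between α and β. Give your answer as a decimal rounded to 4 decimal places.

1.5617

Rescale β by 1/(-2): x + 6y - 2z = -6. Then distance = |-16 − (-6)| / √41 ≈ 1.5617.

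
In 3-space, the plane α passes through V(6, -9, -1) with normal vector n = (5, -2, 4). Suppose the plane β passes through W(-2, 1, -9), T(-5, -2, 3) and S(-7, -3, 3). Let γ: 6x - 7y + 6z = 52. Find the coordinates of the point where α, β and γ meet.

α: n·r = n·V gives 5x - 2y + 4z = 44.
WT = (-3, -3, 12), WS = (-5, -4, 12); a normal to β is WT × WS = (12, -24, -3).
Using W: β has equation 12x - 24y - 3z = -21.
Solving the 3×3 linear system 5x - 2y + 4z = 44, 12x - 24y - 3z = -21, 6x - 7y + 6z = 52 (e.g. by elimination or Cramer's rule, determinant = -405) gives (4, 2, 7).

(4, 2, 7)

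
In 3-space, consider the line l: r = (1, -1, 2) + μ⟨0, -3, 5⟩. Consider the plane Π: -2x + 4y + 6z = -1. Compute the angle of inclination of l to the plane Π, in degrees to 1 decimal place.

24.4

sin θ = |n·v| / (|n||v|) = |18| / (√56 · √34) = 0.41251.
θ ≈ 24.4°.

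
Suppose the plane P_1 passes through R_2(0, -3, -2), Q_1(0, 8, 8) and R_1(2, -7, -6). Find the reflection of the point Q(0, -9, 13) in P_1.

R_2Q_1 = (0, 11, 10), R_2R_1 = (2, -4, -4); a normal to P_1 is R_2Q_1 × R_2R_1 = (-4, 20, -22).
Using R_2: P_1 has equation -4x + 20y - 22z = -16.
λ = (n·Q − d)/|n|² = (-466 − (-16))/900 = -1/2.
Reflection = Q − 2λn = (0, -9, 13) − (-1)·(-4, 20, -22) = (-4, 11, -9).

(-4, 11, -9)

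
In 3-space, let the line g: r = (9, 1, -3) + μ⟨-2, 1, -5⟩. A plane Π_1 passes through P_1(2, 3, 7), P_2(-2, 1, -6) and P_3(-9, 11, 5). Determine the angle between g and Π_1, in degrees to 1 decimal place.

11.0

P_1P_2 = (-4, -2, -13), P_1P_3 = (-11, 8, -2); a normal to Π_1 is P_1P_2 × P_1P_3 = (108, 135, -54).
Using P_1: Π_1 has equation 108x + 135y - 54z = 243.
sin θ = |n·v| / (|n||v|) = |189| / (√32805 · √30) = 0.19052.
θ ≈ 11.0°.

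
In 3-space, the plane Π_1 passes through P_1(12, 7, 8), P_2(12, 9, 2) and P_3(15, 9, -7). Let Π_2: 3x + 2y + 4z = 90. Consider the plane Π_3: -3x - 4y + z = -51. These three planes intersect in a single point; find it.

P_1P_2 = (0, 2, -6), P_1P_3 = (3, 2, -15); a normal to Π_1 is P_1P_2 × P_1P_3 = (-18, -18, -6).
Using P_1: Π_1 has equation -18x - 18y - 6z = -390.
Solving the 3×3 linear system -18x - 18y - 6z = -390, 3x + 2y + 4z = 90, -3x - 4y + z = -51 (e.g. by elimination or Cramer's rule, determinant = -18) gives (10, 8, 11).

(10, 8, 11)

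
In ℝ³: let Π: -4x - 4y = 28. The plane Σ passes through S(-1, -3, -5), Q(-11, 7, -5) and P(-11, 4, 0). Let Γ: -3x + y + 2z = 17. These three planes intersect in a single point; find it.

SQ = (-10, 10, 0), SP = (-10, 7, 5); a normal to Σ is SQ × SP = (50, 50, 30).
Using S: Σ has equation 50x + 50y + 30z = -350.
Solving the 3×3 linear system -4x - 4y = 28, 50x + 50y + 30z = -350, -3x + y + 2z = 17 (e.g. by elimination or Cramer's rule, determinant = 480) gives (-6, -1, 0).

(-6, -1, 0)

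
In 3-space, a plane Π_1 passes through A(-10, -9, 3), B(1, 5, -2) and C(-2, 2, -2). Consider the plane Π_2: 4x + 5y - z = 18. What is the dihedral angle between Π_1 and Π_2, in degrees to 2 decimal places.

87.70

AB = (11, 14, -5), AC = (8, 11, -5); a normal to Π_1 is AB × AC = (-15, 15, 9).
Using A: Π_1 has equation -15x + 15y + 9z = 42.
cos θ = |n₁·n₂| / (|n₁||n₂|) = |6| / (√531 · √42).
θ = arccos(0.04018) ≈ 87.70°.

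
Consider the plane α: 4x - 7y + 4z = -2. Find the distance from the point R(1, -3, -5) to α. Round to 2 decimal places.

0.78

n·R − d = (4)·(1) + (-7)·(-3) + (4)·(-5) − (-2) = 7; |n| = √81.
Distance = |7| / √81 = 7/√81 ≈ 0.78.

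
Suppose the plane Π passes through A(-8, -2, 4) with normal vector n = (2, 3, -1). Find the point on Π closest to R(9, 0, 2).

Π: n·r = n·A gives 2x + 3y - z = -26.
Foot = R − λn with λ = (n·R − d)/|n|² = (16 − (-26))/14 = 3.
Foot = (9, 0, 2) − 3·(2, 3, -1) = (3, -9, 5).

(3, -9, 5)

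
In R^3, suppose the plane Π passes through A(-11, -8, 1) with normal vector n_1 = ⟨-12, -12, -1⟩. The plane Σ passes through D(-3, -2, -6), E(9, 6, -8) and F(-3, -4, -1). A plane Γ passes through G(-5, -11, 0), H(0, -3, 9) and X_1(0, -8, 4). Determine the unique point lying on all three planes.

(-10, -9, 1)

Π: n_1·r = n_1·A gives -12x - 12y - z = 227.
DE = (12, 8, -2), DF = (0, -2, 5); a normal to Σ is DE × DF = (36, -60, -24).
Using D: Σ has equation 36x - 60y - 24z = 156.
GH = (5, 8, 9), GX_1 = (5, 3, 4); a normal to Γ is GH × GX_1 = (5, 25, -25).
Using G: Γ has equation 5x + 25y - 25z = -300.
Solving the 3×3 linear system -12x - 12y - z = 227, 36x - 60y - 24z = 156, 5x + 25y - 25z = -300 (e.g. by elimination or Cramer's rule, determinant = -35760) gives (-10, -9, 1).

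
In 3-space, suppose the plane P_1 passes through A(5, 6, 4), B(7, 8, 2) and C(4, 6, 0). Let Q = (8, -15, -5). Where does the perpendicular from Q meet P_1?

(-4, 0, -2)

AB = (2, 2, -2), AC = (-1, 0, -4); a normal to P_1 is AB × AC = (-8, 10, 2).
Using A: P_1 has equation -8x + 10y + 2z = 28.
Foot = Q − λn with λ = (n·Q − d)/|n|² = (-224 − 28)/168 = -3/2.
Foot = (8, -15, -5) − (-3/2)·(-8, 10, 2) = (-4, 0, -2).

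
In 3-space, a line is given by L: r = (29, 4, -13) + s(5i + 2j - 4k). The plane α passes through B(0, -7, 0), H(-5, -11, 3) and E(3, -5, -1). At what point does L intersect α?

(9, -4, 3)

BH = (-5, -4, 3), BE = (3, 2, -1); a normal to α is BH × BE = (-2, 4, 2).
Using B: α has equation -2x + 4y + 2z = -28.
Substitute r = (29, 4, -13) + t(5, 2, -4) into the plane: -68 + (-10)t = -28, so t = -4.
Intersection: (29, 4, -13) + (-4)·(5, 2, -4) = (9, -4, 3).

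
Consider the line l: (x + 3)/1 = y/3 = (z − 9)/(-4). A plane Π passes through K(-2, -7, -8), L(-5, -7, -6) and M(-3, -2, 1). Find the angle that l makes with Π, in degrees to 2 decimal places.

l has direction (1, 3, -4) through (-3, 0, 9).
KL = (-3, 0, 2), KM = (-1, 5, 9); a normal to Π is KL × KM = (-10, 25, -15).
Using K: Π has equation -10x + 25y - 15z = -35.
sin θ = |n·v| / (|n||v|) = |125| / (√950 · √26) = 0.79536.
θ ≈ 52.69°.

52.69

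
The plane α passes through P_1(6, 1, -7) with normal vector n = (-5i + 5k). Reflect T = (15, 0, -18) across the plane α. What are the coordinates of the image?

(-5, 0, 2)

α: n·r = n·P_1 gives -5x + 5z = -65.
λ = (n·T − d)/|n|² = (-165 − (-65))/50 = -2.
Reflection = T − 2λn = (15, 0, -18) − (-4)·(-5, 0, 5) = (-5, 0, 2).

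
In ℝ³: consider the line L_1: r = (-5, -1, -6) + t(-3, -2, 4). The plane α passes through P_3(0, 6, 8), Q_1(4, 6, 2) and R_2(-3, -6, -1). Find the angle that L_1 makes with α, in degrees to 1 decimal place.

8.8

P_3Q_1 = (4, 0, -6), P_3R_2 = (-3, -12, -9); a normal to α is P_3Q_1 × P_3R_2 = (-72, 54, -48).
Using P_3: α has equation -72x + 54y - 48z = -60.
sin θ = |n·v| / (|n||v|) = |-84| / (√10404 · √29) = 0.15293.
θ ≈ 8.8°.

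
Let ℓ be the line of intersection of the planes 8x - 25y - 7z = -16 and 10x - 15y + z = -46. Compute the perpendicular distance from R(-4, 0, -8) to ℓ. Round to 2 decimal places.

Direction of ℓ: (8, -25, -7) × (10, -15, 1) = (-130, -78, 130).
A point on ℓ: solving the two plane equations with x = -1 gives (-1, 2, -6).
Taking (-1, 2, -6) on ℓ with direction v = (-130, -78, 130): w = R − (-1, 2, -6) = (-3, -2, -2), and w × v = (-416, 650, -26).
Distance = |w × v| / |v| = √596232 / √39884 ≈ 3.87.

3.87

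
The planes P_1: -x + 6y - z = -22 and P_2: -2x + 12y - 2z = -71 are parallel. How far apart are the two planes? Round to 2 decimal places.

2.19

Rescale P_2 by 1/2: -x + 6y - z = -71/2. Then distance = |-22 − (-71/2)| / √38 ≈ 2.19.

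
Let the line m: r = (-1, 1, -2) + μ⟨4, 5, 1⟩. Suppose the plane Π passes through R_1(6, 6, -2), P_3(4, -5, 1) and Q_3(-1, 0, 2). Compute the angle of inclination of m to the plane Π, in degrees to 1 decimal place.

R_1P_3 = (-2, -11, 3), R_1Q_3 = (-7, -6, 4); a normal to Π is R_1P_3 × R_1Q_3 = (-26, -13, -65).
Using R_1: Π has equation -26x - 13y - 65z = -104.
sin θ = |n·v| / (|n||v|) = |-234| / (√5070 · √42) = 0.50709.
θ ≈ 30.5°.

30.5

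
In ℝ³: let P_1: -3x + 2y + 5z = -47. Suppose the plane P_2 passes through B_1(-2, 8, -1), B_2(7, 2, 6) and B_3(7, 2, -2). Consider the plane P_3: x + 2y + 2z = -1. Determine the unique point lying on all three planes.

(7, 2, -6)

B_1B_2 = (9, -6, 7), B_1B_3 = (9, -6, -1); a normal to P_2 is B_1B_2 × B_1B_3 = (48, 72, 0).
Using B_1: P_2 has equation 48x + 72y = 480.
Solving the 3×3 linear system -3x + 2y + 5z = -47, 48x + 72y = 480, x + 2y + 2z = -1 (e.g. by elimination or Cramer's rule, determinant = -504) gives (7, 2, -6).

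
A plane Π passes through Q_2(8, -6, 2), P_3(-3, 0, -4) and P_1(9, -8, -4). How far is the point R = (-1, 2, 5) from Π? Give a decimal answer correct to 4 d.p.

Q_2P_3 = (-11, 6, -6), Q_2P_1 = (1, -2, -6); a normal to Π is Q_2P_3 × Q_2P_1 = (-48, -72, 16).
Using Q_2: Π has equation -48x - 72y + 16z = 80.
n·R − d = (-48)·(-1) + (-72)·(2) + (16)·(5) − 80 = -96; |n| = √7744.
Distance = |-96| / √7744 = 96/√7744 ≈ 1.0909.

1.0909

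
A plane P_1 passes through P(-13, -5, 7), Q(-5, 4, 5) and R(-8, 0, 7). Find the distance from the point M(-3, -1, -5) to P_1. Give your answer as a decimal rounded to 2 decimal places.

8.00

PQ = (8, 9, -2), PR = (5, 5, 0); a normal to P_1 is PQ × PR = (10, -10, -5).
Using P: P_1 has equation 10x - 10y - 5z = -115.
n·M − d = (10)·(-3) + (-10)·(-1) + (-5)·(-5) − (-115) = 120; |n| = √225.
Distance = |120| / √225 = 120/√225 ≈ 8.00.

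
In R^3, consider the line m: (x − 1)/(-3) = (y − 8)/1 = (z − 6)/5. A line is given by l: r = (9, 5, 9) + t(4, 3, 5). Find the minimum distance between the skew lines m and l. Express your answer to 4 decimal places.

m has direction (-3, 1, 5) through (1, 8, 6).
Common perpendicular direction n = (-3, 1, 5) × (4, 3, 5) = (-10, 35, -13).
With w = (9, 5, 9) − (1, 8, 6) = (8, -3, 3), w · n = -224.
Distance = |w · n| / |n| = |-224| / √1494 ≈ 5.7953.

5.7953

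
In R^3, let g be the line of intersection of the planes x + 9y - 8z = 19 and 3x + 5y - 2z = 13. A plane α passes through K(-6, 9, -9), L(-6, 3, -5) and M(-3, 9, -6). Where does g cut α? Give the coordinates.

Direction of g: (1, 9, -8) × (3, 5, -2) = (22, -22, -22).
A point on g: solving the two plane equations with x = 5 gives (5, -2, -4).
KL = (0, -6, 4), KM = (3, 0, 3); a normal to α is KL × KM = (-18, 12, 18).
Using K: α has equation -18x + 12y + 18z = 54.
Substitute r = (5, -2, -4) + t(22, -22, -22) into the plane: -186 + (-1056)t = 54, so t = -5/22.
Intersection: (5, -2, -4) + (-5/22)·(22, -22, -22) = (0, 3, 1).

(0, 3, 1)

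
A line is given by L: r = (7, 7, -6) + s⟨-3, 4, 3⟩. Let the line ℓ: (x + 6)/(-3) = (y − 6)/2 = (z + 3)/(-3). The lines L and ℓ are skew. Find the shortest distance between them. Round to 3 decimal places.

ℓ has direction (-3, 2, -3) through (-6, 6, -3).
Common perpendicular direction n = (-3, 4, 3) × (-3, 2, -3) = (-18, -18, 6).
With w = (-6, 6, -3) − (7, 7, -6) = (-13, -1, 3), w · n = 270.
Distance = |w · n| / |n| = |270| / √684 ≈ 10.324.

10.324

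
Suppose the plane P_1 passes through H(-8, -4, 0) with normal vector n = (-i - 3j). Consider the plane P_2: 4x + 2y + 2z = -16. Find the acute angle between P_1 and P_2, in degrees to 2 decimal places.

49.80

P_1: n·r = n·H gives -x - 3y = 20.
cos θ = |n₁·n₂| / (|n₁||n₂|) = |-10| / (√10 · √24).
θ = arccos(0.64550) ≈ 49.80°.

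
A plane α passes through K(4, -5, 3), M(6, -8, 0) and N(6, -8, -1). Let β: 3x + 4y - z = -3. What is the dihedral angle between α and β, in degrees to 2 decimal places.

KM = (2, -3, -3), KN = (2, -3, -4); a normal to α is KM × KN = (3, 2, 0).
Using K: α has equation 3x + 2y = 2.
cos θ = |n₁·n₂| / (|n₁||n₂|) = |17| / (√13 · √26).
θ = arccos(0.92468) ≈ 22.38°.

22.38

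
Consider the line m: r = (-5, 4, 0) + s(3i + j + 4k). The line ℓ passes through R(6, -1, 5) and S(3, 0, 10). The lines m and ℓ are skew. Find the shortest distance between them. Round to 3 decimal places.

6.359

A direction vector for ℓ is S − R = (-3, 1, 5).
Common perpendicular direction n = (3, 1, 4) × (-3, 1, 5) = (1, -27, 6).
With w = (6, -1, 5) − (-5, 4, 0) = (11, -5, 5), w · n = 176.
Distance = |w · n| / |n| = |176| / √766 ≈ 6.359.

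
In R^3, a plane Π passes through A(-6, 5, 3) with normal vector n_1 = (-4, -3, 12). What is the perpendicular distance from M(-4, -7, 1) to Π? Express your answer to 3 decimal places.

Π: n_1·r = n_1·A gives -4x - 3y + 12z = 45.
n·M − d = (-4)·(-4) + (-3)·(-7) + (12)·(1) − 45 = 4; |n| = √169.
Distance = |4| / √169 = 4/√169 ≈ 0.308.

0.308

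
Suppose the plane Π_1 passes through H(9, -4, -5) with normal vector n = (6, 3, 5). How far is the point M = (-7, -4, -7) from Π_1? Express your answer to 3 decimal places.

12.669

Π_1: n·r = n·H gives 6x + 3y + 5z = 17.
n·M − d = (6)·(-7) + (3)·(-4) + (5)·(-7) − 17 = -106; |n| = √70.
Distance = |-106| / √70 = 106/√70 ≈ 12.669.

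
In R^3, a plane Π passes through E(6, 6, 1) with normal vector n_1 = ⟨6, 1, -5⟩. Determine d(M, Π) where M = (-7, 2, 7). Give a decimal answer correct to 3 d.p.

Π: n_1·r = n_1·E gives 6x + y - 5z = 37.
n·M − d = (6)·(-7) + (1)·(2) + (-5)·(7) − 37 = -112; |n| = √62.
Distance = |-112| / √62 = 112/√62 ≈ 14.224.

14.224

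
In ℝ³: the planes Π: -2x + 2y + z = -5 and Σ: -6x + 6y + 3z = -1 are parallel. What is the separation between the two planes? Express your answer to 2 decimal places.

Rescale Σ by 1/3: -2x + 2y + z = -1/3. Then distance = |-5 − (-1/3)| / √9 ≈ 1.56.

1.56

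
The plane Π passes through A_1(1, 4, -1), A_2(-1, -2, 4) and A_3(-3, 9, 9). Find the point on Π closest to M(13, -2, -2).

(3, -2, -6)

A_1A_2 = (-2, -6, 5), A_1A_3 = (-4, 5, 10); a normal to Π is A_1A_2 × A_1A_3 = (-85, 0, -34).
Using A_1: Π has equation -85x - 34z = -51.
Foot = M − λn with λ = (n·M − d)/|n|² = (-1037 − (-51))/8381 = -2/17.
Foot = (13, -2, -2) − (-2/17)·(-85, 0, -34) = (3, -2, -6).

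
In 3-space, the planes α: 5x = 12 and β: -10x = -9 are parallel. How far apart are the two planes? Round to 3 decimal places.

1.500

Rescale β by 1/(-2): 5x = 9/2. Then distance = |12 − (9/2)| / √25 ≈ 1.500.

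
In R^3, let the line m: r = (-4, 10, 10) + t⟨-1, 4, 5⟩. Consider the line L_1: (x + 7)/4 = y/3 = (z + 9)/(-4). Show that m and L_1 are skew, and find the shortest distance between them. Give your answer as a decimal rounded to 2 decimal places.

L_1 has direction (4, 3, -4) through (-7, 0, -9).
Common perpendicular direction n = (-1, 4, 5) × (4, 3, -4) = (-31, 16, -19).
With w = (-7, 0, -9) − (-4, 10, 10) = (-3, -10, -19), w · n = 294.
Since n ≠ 0 the lines are not parallel, and w · n = 294 ≠ 0 so they do not intersect; hence they are skew.
Distance = |w · n| / |n| = |294| / √1578 ≈ 7.40.

7.40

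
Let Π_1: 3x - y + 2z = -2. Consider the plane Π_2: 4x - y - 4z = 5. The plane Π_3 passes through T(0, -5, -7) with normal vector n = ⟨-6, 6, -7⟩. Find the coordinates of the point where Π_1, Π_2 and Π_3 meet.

(1, 3, -1)

Π_3: n·r = n·T gives -6x + 6y - 7z = 19.
Solving the 3×3 linear system 3x - y + 2z = -2, 4x - y - 4z = 5, -6x + 6y - 7z = 19 (e.g. by elimination or Cramer's rule, determinant = 77) gives (1, 3, -1).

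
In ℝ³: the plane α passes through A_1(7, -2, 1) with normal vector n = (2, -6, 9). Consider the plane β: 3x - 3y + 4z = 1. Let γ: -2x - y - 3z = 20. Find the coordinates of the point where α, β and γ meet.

(-8, -7, 1)

α: n·r = n·A_1 gives 2x - 6y + 9z = 35.
Solving the 3×3 linear system 2x - 6y + 9z = 35, 3x - 3y + 4z = 1, -2x - y - 3z = 20 (e.g. by elimination or Cramer's rule, determinant = -61) gives (-8, -7, 1).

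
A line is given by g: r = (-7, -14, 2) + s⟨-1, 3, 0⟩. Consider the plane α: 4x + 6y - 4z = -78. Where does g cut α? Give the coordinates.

Substitute r = (-7, -14, 2) + t(-1, 3, 0) into the plane: -120 + 14t = -78, so t = 3.
Intersection: (-7, -14, 2) + 3·(-1, 3, 0) = (-10, -5, 2).

(-10, -5, 2)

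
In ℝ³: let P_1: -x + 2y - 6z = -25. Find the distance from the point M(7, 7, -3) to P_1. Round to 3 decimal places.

n·M − d = (-1)·(7) + (2)·(7) + (-6)·(-3) − (-25) = 50; |n| = √41.
Distance = |50| / √41 = 50/√41 ≈ 7.809.

7.809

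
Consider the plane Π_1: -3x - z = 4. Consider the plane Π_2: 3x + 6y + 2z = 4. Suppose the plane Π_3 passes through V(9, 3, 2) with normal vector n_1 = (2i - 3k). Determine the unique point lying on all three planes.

Π_3: n_1·r = n_1·V gives 2x - 3z = 12.
Solving the 3×3 linear system -3x - z = 4, 3x + 6y + 2z = 4, 2x - 3z = 12 (e.g. by elimination or Cramer's rule, determinant = 66) gives (0, 2, -4).

(0, 2, -4)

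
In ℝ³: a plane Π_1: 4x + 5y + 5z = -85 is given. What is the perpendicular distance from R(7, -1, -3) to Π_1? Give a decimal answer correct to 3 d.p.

11.448

n·R − d = (4)·(7) + (5)·(-1) + (5)·(-3) − (-85) = 93; |n| = √66.
Distance = |93| / √66 = 93/√66 ≈ 11.448.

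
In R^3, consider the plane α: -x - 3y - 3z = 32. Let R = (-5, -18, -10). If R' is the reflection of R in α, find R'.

λ = (n·R − d)/|n|² = (89 − 32)/19 = 3.
Reflection = R − 2λn = (-5, -18, -10) − 6·(-1, -3, -3) = (1, 0, 8).

(1, 0, 8)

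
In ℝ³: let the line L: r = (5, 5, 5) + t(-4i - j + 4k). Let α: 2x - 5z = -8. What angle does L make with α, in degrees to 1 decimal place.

sin θ = |n·v| / (|n||v|) = |-28| / (√29 · √33) = 0.90511.
θ ≈ 64.8°.

64.8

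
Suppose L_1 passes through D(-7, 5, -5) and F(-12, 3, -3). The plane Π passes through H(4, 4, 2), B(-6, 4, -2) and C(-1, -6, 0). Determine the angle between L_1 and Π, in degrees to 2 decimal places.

40.28

A direction vector for L_1 is F − D = (-5, -2, 2).
HB = (-10, 0, -4), HC = (-5, -10, -2); a normal to Π is HB × HC = (-40, 0, 100).
Using H: Π has equation -40x + 100z = 40.
sin θ = |n·v| / (|n||v|) = |400| / (√11600 · √33) = 0.64651.
θ ≈ 40.28°.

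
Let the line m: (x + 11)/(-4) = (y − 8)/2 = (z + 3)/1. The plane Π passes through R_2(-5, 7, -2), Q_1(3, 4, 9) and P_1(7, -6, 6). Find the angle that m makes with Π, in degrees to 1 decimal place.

m has direction (-4, 2, 1) through (-11, 8, -3).
R_2Q_1 = (8, -3, 11), R_2P_1 = (12, -13, 8); a normal to Π is R_2Q_1 × R_2P_1 = (119, 68, -68).
Using R_2: Π has equation 119x + 68y - 68z = 17.
sin θ = |n·v| / (|n||v|) = |-408| / (√23409 · √21) = 0.58191.
θ ≈ 35.6°.

35.6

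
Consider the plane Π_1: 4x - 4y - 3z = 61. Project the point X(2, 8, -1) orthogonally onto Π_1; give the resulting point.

(10, 0, -7)

Foot = X − λn with λ = (n·X − d)/|n|² = (-21 − 61)/41 = -2.
Foot = (2, 8, -1) − (-2)·(4, -4, -3) = (10, 0, -7).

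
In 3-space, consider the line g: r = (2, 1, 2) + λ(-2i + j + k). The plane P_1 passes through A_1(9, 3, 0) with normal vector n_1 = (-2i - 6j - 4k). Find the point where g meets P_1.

(-4, 4, 5)

P_1: n_1·r = n_1·A_1 gives -2x - 6y - 4z = -36.
Substitute r = (2, 1, 2) + t(-2, 1, 1) into the plane: -18 + (-6)t = -36, so t = 3.
Intersection: (2, 1, 2) + 3·(-2, 1, 1) = (-4, 4, 5).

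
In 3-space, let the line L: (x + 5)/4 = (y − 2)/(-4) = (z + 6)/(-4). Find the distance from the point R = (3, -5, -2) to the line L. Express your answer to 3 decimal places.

L has direction (4, -4, -4) through (-5, 2, -6).
Taking (-5, 2, -6) on L with direction v = (4, -4, -4): w = R − (-5, 2, -6) = (8, -7, 4), and w × v = (44, 48, -4).
Distance = |w × v| / |v| = √4256 / √48 ≈ 9.416.

9.416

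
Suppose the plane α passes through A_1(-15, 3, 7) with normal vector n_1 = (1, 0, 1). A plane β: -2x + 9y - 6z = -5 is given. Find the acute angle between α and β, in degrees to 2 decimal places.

59.05

α: n_1·r = n_1·A_1 gives x + z = -8.
cos θ = |n₁·n₂| / (|n₁||n₂|) = |-8| / (√2 · √121).
θ = arccos(0.51426) ≈ 59.05°.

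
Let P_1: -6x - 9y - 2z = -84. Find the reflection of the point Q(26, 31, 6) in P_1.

(-10, -23, -6)

λ = (n·Q − d)/|n|² = (-447 − (-84))/121 = -3.
Reflection = Q − 2λn = (26, 31, 6) − (-6)·(-6, -9, -2) = (-10, -23, -6).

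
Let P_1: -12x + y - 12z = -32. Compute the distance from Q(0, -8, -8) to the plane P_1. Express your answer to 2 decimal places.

n·Q − d = (-12)·(0) + (1)·(-8) + (-12)·(-8) − (-32) = 120; |n| = √289.
Distance = |120| / √289 = 120/√289 ≈ 7.06.

7.06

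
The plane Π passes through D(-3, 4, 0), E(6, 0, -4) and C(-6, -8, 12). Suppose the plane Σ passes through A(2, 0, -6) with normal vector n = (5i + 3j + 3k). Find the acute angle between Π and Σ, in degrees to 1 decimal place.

DE = (9, -4, -4), DC = (-3, -12, 12); a normal to Π is DE × DC = (-96, -96, -120).
Using D: Π has equation -96x - 96y - 120z = -96.
Σ: n·r = n·A gives 5x + 3y + 3z = -8.
cos θ = |n₁·n₂| / (|n₁||n₂|) = |-1128| / (√32832 · √43).
θ = arccos(0.94935) ≈ 18.3°.

18.3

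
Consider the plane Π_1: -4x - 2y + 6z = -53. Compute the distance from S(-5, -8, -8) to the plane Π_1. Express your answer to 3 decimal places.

n·S − d = (-4)·(-5) + (-2)·(-8) + (6)·(-8) − (-53) = 41; |n| = √56.
Distance = |41| / √56 = 41/√56 ≈ 5.479.

5.479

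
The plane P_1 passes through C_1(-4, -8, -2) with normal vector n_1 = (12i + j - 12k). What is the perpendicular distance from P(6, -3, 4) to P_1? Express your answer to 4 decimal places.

3.1176

P_1: n_1·r = n_1·C_1 gives 12x + y - 12z = -32.
n·P − d = (12)·(6) + (1)·(-3) + (-12)·(4) − (-32) = 53; |n| = √289.
Distance = |53| / √289 = 53/√289 ≈ 3.1176.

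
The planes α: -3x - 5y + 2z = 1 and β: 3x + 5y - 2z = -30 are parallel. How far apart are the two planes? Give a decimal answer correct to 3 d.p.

Rescale β by 1/(-1): -3x - 5y + 2z = 30. Then distance = |1 − 30| / √38 ≈ 4.704.

4.704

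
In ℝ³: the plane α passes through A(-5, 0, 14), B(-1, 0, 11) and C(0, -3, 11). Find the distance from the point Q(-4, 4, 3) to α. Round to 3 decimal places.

AB = (4, 0, -3), AC = (5, -3, -3); a normal to α is AB × AC = (-9, -3, -12).
Using A: α has equation -9x - 3y - 12z = -123.
n·Q − d = (-9)·(-4) + (-3)·(4) + (-12)·(3) − (-123) = 111; |n| = √234.
Distance = |111| / √234 = 111/√234 ≈ 7.256.

7.256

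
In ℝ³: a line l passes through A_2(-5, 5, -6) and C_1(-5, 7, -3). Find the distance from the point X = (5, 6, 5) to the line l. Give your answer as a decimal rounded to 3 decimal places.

11.304

A direction vector for l is C_1 − A_2 = (0, 2, 3).
Taking (-5, 5, -6) on l with direction v = (0, 2, 3): w = X − (-5, 5, -6) = (10, 1, 11), and w × v = (-19, -30, 20).
Distance = |w × v| / |v| = √1661 / √13 ≈ 11.304.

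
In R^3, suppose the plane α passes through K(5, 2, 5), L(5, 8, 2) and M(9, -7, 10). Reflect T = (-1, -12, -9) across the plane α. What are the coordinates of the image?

KL = (0, 6, -3), KM = (4, -9, 5); a normal to α is KL × KM = (3, -12, -24).
Using K: α has equation 3x - 12y - 24z = -129.
λ = (n·T − d)/|n|² = (357 − (-129))/729 = 2/3.
Reflection = T − 2λn = (-1, -12, -9) − (4/3)·(3, -12, -24) = (-5, 4, 23).

(-5, 4, 23)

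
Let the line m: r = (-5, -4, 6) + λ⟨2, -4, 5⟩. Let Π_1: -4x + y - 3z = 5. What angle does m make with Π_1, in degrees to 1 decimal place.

sin θ = |n·v| / (|n||v|) = |-27| / (√26 · √45) = 0.78935.
θ ≈ 52.1°.

52.1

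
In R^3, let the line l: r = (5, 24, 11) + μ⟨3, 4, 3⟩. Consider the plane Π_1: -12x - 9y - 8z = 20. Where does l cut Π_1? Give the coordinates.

(-7, 8, -1)

Substitute r = (5, 24, 11) + t(3, 4, 3) into the plane: -364 + (-96)t = 20, so t = -4.
Intersection: (5, 24, 11) + (-4)·(3, 4, 3) = (-7, 8, -1).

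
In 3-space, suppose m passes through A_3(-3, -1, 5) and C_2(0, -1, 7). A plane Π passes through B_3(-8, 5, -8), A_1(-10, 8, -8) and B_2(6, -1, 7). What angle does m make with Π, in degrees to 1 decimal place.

A direction vector for m is C_2 − A_3 = (3, 0, 2).
B_3A_1 = (-2, 3, 0), B_3B_2 = (14, -6, 15); a normal to Π is B_3A_1 × B_3B_2 = (45, 30, -30).
Using B_3: Π has equation 45x + 30y - 30z = 30.
sin θ = |n·v| / (|n||v|) = |75| / (√3825 · √13) = 0.33634.
θ ≈ 19.7°.

19.7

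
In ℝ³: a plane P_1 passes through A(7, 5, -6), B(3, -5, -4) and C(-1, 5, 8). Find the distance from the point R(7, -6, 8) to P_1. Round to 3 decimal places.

9.390

AB = (-4, -10, 2), AC = (-8, 0, 14); a normal to P_1 is AB × AC = (-140, 40, -80).
Using A: P_1 has equation -140x + 40y - 80z = -300.
n·R − d = (-140)·(7) + (40)·(-6) + (-80)·(8) − (-300) = -1560; |n| = √27600.
Distance = |-1560| / √27600 = 1560/√27600 ≈ 9.390.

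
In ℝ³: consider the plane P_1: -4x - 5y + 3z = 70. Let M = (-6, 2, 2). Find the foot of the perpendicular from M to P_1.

(-10, -3, 5)

Foot = M − λn with λ = (n·M − d)/|n|² = (20 − 70)/50 = -1.
Foot = (-6, 2, 2) − (-1)·(-4, -5, 3) = (-10, -3, 5).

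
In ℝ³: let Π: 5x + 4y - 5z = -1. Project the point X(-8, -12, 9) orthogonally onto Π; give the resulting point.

(2, -4, -1)

Foot = X − λn with λ = (n·X − d)/|n|² = (-133 − (-1))/66 = -2.
Foot = (-8, -12, 9) − (-2)·(5, 4, -5) = (2, -4, -1).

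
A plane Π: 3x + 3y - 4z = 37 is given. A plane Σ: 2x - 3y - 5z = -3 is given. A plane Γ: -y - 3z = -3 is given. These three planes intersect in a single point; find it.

Solving the 3×3 linear system 3x + 3y - 4z = 37, 2x - 3y - 5z = -3, -y - 3z = -3 (e.g. by elimination or Cramer's rule, determinant = 38) gives (5, 6, -1).

(5, 6, -1)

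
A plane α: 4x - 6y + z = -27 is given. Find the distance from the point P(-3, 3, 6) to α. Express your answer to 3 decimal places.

n·P − d = (4)·(-3) + (-6)·(3) + (1)·(6) − (-27) = 3; |n| = √53.
Distance = |3| / √53 = 3/√53 ≈ 0.412.

0.412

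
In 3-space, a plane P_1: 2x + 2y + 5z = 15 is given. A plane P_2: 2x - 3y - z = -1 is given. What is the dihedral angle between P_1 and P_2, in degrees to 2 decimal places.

70.99

cos θ = |n₁·n₂| / (|n₁||n₂|) = |-7| / (√33 · √14).
θ = arccos(0.32567) ≈ 70.99°.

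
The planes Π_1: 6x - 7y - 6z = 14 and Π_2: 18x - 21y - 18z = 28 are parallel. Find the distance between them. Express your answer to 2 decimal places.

0.42

Rescale Π_2 by 1/3: 6x - 7y - 6z = 28/3. Then distance = |14 − (28/3)| / √121 ≈ 0.42.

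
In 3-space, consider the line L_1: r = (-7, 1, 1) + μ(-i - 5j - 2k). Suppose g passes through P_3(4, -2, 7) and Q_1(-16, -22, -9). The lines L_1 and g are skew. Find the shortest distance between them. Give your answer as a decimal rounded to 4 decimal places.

1.2094

A direction vector for g is Q_1 − P_3 = (-20, -20, -16).
Common perpendicular direction n = (-1, -5, -2) × (-20, -20, -16) = (40, 24, -80).
With w = (4, -2, 7) − (-7, 1, 1) = (11, -3, 6), w · n = -112.
Distance = |w · n| / |n| = |-112| / √8576 ≈ 1.2094.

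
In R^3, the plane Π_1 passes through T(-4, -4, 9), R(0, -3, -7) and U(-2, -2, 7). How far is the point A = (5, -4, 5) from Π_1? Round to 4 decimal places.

TR = (4, 1, -16), TU = (2, 2, -2); a normal to Π_1 is TR × TU = (30, -24, 6).
Using T: Π_1 has equation 30x - 24y + 6z = 30.
n·A − d = (30)·(5) + (-24)·(-4) + (6)·(5) − 30 = 246; |n| = √1512.
Distance = |246| / √1512 = 246/√1512 ≈ 6.3264.

6.3264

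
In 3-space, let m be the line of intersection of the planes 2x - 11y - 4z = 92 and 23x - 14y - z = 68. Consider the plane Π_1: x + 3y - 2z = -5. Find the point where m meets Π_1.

Direction of m: (2, -11, -4) × (23, -14, -1) = (-45, -90, 225).
A point on m: solving the two plane equations with x = 1 gives (1, -2, -17).
Substitute r = (1, -2, -17) + t(-45, -90, 225) into the plane: 29 + (-765)t = -5, so t = 2/45.
Intersection: (1, -2, -17) + (2/45)·(-45, -90, 225) = (-1, -6, -7).

(-1, -6, -7)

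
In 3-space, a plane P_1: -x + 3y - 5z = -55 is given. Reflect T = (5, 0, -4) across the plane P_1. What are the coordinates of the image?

(9, -12, 16)

λ = (n·T − d)/|n|² = (15 − (-55))/35 = 2.
Reflection = T − 2λn = (5, 0, -4) − 4·(-1, 3, -5) = (9, -12, 16).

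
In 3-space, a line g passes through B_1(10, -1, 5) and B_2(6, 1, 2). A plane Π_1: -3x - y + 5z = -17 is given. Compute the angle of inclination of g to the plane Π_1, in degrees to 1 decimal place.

9.0

A direction vector for g is B_2 − B_1 = (-4, 2, -3).
sin θ = |n·v| / (|n||v|) = |-5| / (√35 · √29) = 0.15694.
θ ≈ 9.0°.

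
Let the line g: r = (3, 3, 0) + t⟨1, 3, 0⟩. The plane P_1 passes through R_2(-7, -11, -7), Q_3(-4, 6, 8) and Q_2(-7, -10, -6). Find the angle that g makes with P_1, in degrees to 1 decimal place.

R_2Q_3 = (3, 17, 15), R_2Q_2 = (0, 1, 1); a normal to P_1 is R_2Q_3 × R_2Q_2 = (2, -3, 3).
Using R_2: P_1 has equation 2x - 3y + 3z = -2.
sin θ = |n·v| / (|n||v|) = |-7| / (√22 · √10) = 0.47194.
θ ≈ 28.2°.

28.2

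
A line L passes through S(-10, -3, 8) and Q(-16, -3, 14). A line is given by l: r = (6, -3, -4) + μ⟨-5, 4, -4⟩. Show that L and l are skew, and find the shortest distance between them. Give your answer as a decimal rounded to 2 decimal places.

1.51

A direction vector for L is Q − S = (-6, 0, 6).
Common perpendicular direction n = (-6, 0, 6) × (-5, 4, -4) = (-24, -54, -24).
With w = (6, -3, -4) − (-10, -3, 8) = (16, 0, -12), w · n = -96.
Since n ≠ 0 the lines are not parallel, and w · n = -96 ≠ 0 so they do not intersect; hence they are skew.
Distance = |w · n| / |n| = |-96| / √4068 ≈ 1.51.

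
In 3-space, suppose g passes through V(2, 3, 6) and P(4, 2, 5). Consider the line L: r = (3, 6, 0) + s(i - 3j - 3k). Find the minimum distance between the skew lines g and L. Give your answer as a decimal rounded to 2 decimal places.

A direction vector for g is P − V = (2, -1, -1).
Common perpendicular direction n = (2, -1, -1) × (1, -3, -3) = (0, 5, -5).
With w = (3, 6, 0) − (2, 3, 6) = (1, 3, -6), w · n = 45.
Distance = |w · n| / |n| = |45| / √50 ≈ 6.36.

6.36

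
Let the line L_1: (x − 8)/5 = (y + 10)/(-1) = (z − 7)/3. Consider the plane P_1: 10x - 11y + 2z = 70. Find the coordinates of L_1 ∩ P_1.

(-2, -8, 1)

L_1 has direction (5, -1, 3) through (8, -10, 7).
Substitute r = (8, -10, 7) + t(5, -1, 3) into the plane: 204 + 67t = 70, so t = -2.
Intersection: (8, -10, 7) + (-2)·(5, -1, 3) = (-2, -8, 1).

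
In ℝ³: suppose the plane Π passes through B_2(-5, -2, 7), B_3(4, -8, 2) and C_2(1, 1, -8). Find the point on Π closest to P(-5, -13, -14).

B_2B_3 = (9, -6, -5), B_2C_2 = (6, 3, -15); a normal to Π is B_2B_3 × B_2C_2 = (105, 105, 63).
Using B_2: Π has equation 105x + 105y + 63z = -294.
Foot = P − λn with λ = (n·P − d)/|n|² = (-2772 − (-294))/26019 = -2/21.
Foot = (-5, -13, -14) − (-2/21)·(105, 105, 63) = (5, -3, -8).

(5, -3, -8)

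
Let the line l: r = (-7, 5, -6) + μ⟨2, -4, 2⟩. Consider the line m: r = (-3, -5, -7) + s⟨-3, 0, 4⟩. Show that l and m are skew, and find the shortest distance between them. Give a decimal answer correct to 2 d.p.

Common perpendicular direction n = (2, -4, 2) × (-3, 0, 4) = (-16, -14, -12).
With w = (-3, -5, -7) − (-7, 5, -6) = (4, -10, -1), w · n = 88.
Since n ≠ 0 the lines are not parallel, and w · n = 88 ≠ 0 so they do not intersect; hence they are skew.
Distance = |w · n| / |n| = |88| / √596 ≈ 3.60.

3.60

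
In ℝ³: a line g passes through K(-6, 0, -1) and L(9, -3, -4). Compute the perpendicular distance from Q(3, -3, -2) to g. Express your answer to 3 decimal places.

A direction vector for g is L − K = (15, -3, -3).
Taking (-6, 0, -1) on g with direction v = (15, -3, -3): w = Q − (-6, 0, -1) = (9, -3, -1), and w × v = (6, 12, 18).
Distance = |w × v| / |v| = √504 / √243 ≈ 1.440.

1.440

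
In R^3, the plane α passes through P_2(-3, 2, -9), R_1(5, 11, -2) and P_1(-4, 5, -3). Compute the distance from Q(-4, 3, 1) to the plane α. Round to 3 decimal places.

3.355

P_2R_1 = (8, 9, 7), P_2P_1 = (-1, 3, 6); a normal to α is P_2R_1 × P_2P_1 = (33, -55, 33).
Using P_2: α has equation 33x - 55y + 33z = -506.
n·Q − d = (33)·(-4) + (-55)·(3) + (33)·(1) − (-506) = 242; |n| = √5203.
Distance = |242| / √5203 = 242/√5203 ≈ 3.355.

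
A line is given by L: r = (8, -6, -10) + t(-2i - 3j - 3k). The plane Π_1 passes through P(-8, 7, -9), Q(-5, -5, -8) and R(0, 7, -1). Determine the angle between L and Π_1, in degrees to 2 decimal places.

PQ = (3, -12, 1), PR = (8, 0, 8); a normal to Π_1 is PQ × PR = (-96, -16, 96).
Using P: Π_1 has equation -96x - 16y + 96z = -208.
sin θ = |n·v| / (|n||v|) = |-48| / (√18688 · √22) = 0.07486.
θ ≈ 4.29°.

4.29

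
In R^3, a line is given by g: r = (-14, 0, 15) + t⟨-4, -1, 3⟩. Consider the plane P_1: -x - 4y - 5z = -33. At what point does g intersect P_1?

Substitute r = (-14, 0, 15) + t(-4, -1, 3) into the plane: -61 + (-7)t = -33, so t = -4.
Intersection: (-14, 0, 15) + (-4)·(-4, -1, 3) = (2, 4, 3).

(2, 4, 3)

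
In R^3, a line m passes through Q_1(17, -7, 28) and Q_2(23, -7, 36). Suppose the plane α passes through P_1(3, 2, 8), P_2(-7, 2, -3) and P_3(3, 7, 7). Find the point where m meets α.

A direction vector for m is Q_2 − Q_1 = (6, 0, 8).
P_1P_2 = (-10, 0, -11), P_1P_3 = (0, 5, -1); a normal to α is P_1P_2 × P_1P_3 = (55, -10, -50).
Using P_1: α has equation 55x - 10y - 50z = -255.
Substitute r = (17, -7, 28) + t(6, 0, 8) into the plane: -395 + (-70)t = -255, so t = -2.
Intersection: (17, -7, 28) + (-2)·(6, 0, 8) = (5, -7, 12).

(5, -7, 12)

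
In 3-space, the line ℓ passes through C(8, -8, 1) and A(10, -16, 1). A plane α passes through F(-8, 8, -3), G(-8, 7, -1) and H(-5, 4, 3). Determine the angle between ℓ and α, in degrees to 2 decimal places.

49.66

A direction vector for ℓ is A − C = (2, -8, 0).
FG = (0, -1, 2), FH = (3, -4, 6); a normal to α is FG × FH = (2, 6, 3).
Using F: α has equation 2x + 6y + 3z = 23.
sin θ = |n·v| / (|n||v|) = |-44| / (√49 · √68) = 0.76225.
θ ≈ 49.66°.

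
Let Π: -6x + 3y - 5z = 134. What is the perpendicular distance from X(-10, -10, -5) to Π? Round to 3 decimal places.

9.442

n·X − d = (-6)·(-10) + (3)·(-10) + (-5)·(-5) − 134 = -79; |n| = √70.
Distance = |-79| / √70 = 79/√70 ≈ 9.442.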